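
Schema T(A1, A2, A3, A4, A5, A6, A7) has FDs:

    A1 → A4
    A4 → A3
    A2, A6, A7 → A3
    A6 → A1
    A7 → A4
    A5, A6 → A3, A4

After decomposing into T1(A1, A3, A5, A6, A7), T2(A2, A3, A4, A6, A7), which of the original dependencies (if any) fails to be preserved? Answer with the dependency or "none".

Check A1 → A4: no single fragment contains all of {A1, A4}, and the restricted closure of {A1} across the fragments never reaches {A4}.
A4 → A3 is preserved.
A2, A6, A7 → A3 is preserved.
A6 → A1 is preserved.
A7 → A4 is preserved.
A5, A6 → A3, A4 is preserved.

A1 → A4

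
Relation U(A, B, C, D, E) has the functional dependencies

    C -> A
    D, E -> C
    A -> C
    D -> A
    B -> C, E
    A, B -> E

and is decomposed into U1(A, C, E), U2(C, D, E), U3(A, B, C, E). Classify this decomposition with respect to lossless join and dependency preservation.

lossy but dependency-preserving

Lossless test (chase): Rows 1 and 2 agree on C; apply C→A and equate their A entries. No row becomes fully distinguished — the join is lossy.
Dependency preservation: D → A is not contained in any single fragment, but the restricted closure of its left-hand side across the fragments still reaches the right-hand side; the remaining FDs each lie inside some fragment. All dependencies are preserved.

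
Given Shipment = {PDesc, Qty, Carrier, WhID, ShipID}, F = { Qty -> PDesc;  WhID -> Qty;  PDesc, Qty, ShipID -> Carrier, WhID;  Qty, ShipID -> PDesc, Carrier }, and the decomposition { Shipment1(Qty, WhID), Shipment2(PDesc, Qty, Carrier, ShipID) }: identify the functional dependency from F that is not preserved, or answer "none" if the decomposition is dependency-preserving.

PDesc, Qty, ShipID -> Carrier, WhID

Check PDesc, Qty, ShipID → Carrier, WhID: no single fragment contains all of {PDesc, Qty, Carrier, WhID, ShipID}, and the restricted closure of {PDesc, Qty, ShipID} across the fragments never reaches {Carrier, WhID}.
Qty → PDesc is preserved.
WhID → Qty is preserved.
Qty, ShipID → PDesc, Carrier is preserved.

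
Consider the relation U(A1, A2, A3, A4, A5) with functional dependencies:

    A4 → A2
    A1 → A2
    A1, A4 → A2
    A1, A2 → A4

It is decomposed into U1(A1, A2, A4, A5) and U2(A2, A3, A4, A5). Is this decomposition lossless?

Common attributes: U1 ∩ U2 = {A2, A4, A5}.
No dependency enlarges {A2, A4, A5}, so (A2, A4, A5)⁺ = {A2, A4, A5}.
The closure contains neither all of U1 = {A1, A2, A4, A5} nor all of U2 = {A2, A3, A4, A5}, so the common attributes are not a superkey of either fragment. The join is lossy.

No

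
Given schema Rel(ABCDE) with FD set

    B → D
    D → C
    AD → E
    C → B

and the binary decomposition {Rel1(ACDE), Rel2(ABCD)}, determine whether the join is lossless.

Yes

Common attributes: Rel1 ∩ Rel2 = {ACD}.
Closure of {ACD}: AD → E applies, adding E; C → B applies, adding B. So (ACD)⁺ = {ABCDE}.
This closure contains every attribute of Rel1, so Rel1 ∩ Rel2 → Rel1. The join is lossless.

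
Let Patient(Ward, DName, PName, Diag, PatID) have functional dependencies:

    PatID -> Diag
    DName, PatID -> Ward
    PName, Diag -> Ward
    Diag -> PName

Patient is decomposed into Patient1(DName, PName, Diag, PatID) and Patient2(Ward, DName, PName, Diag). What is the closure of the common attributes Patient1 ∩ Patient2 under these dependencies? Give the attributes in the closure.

Ward, DName, PName, Diag

Patient1 ∩ Patient2 = {DName, PName, Diag}.
PName, Diag → Ward applies, adding Ward
Closure: {Ward, DName, PName, Diag}.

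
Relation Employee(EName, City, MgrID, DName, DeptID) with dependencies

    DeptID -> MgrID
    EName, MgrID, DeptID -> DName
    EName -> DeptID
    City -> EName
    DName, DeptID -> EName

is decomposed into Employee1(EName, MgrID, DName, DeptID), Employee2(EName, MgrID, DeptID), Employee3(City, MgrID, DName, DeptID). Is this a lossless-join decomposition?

Chase test. Columns are EName, City, MgrID, DName, DeptID; row i has aⱼ where attribute j ∈ Employeei, else bᵢⱼ.
Initial tableau (one row per fragment):
  row 1: a1 b12 a3 a4 a5
  row 2: a1 b22 a3 b24 a5
  row 3: b31 a2 a3 a4 a5
Rows 1 and 2 agree on EName, MgrID, DeptID; apply EName, MgrID, DeptID→DName and equate their DName entries.
Rows 1 and 3 agree on DName, DeptID; apply DName, DeptID→EName and equate their EName entries.
Row 3 is now all distinguished symbols — the join is lossless.

Yes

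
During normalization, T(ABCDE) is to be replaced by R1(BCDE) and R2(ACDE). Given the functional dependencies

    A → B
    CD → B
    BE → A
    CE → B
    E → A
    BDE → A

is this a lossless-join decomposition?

Yes

Common attributes: R1 ∩ R2 = {CDE}.
Closure of {CDE}: CD → B applies, adding B; BE → A applies, adding A. So (CDE)⁺ = {ABCDE}.
This closure contains every attribute of R1, so R1 ∩ R2 → R1. The join is lossless.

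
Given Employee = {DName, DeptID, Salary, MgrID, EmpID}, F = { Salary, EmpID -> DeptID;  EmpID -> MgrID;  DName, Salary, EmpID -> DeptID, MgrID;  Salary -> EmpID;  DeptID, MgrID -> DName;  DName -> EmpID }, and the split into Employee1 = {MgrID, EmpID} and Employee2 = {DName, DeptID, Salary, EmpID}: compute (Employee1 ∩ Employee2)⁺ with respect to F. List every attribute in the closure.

Employee1 ∩ Employee2 = {EmpID}.
EmpID → MgrID applies, adding MgrID
Closure: {MgrID, EmpID}.

MgrID, EmpID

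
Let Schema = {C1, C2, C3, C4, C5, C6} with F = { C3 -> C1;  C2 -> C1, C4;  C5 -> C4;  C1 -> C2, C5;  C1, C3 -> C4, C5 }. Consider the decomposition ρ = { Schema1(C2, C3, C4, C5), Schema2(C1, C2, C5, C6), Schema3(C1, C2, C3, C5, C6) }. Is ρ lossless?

Yes

Chase test. Columns are C1, C2, C3, C4, C5, C6; row i has aⱼ where attribute j ∈ Schemai, else bᵢⱼ.
Initial tableau (one row per fragment):
  row 1: b11 a2 a3 a4 a5 b16
  row 2: a1 a2 b23 b24 a5 a6
  row 3: a1 a2 a3 b34 a5 a6
Rows 1 and 3 agree on C3; apply C3→C1 and equate their C1 entries.
Rows 1 and 2 agree on C2; apply C2→C1, C4 and equate their C1, C4 entries.
Rows 1 and 3 agree on C2; apply C2→C1, C4 and equate their C1, C4 entries.
Row 3 is now all distinguished symbols — the join is lossless.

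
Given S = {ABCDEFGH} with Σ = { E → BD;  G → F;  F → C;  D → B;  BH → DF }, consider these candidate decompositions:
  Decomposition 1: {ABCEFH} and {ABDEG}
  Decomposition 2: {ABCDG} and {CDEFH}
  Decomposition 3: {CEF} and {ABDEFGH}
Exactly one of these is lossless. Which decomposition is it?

Decomposition 3

Decomposition 1: common = {ABE}, closure = {ABDE} → lossy.
Decomposition 2: common = {CD}, closure = {BCD} → lossy.
Decomposition 3: common = {EF}, closure = {BCDEF} → lossless.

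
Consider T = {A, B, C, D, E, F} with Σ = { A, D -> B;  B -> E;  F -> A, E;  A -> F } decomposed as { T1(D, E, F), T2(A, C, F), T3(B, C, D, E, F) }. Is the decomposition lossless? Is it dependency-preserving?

lossless and dependency-preserving

Lossless test (chase): Rows 1 and 2 agree on F; apply F→A, E and equate their A, E entries. Rows 1 and 3 agree on F; apply F→A, E and equate their A, E entries. Rows 1 and 3 agree on A, D; apply A, D→B and equate their B entries. Row 3 is now all distinguished symbols — the join is lossless.
Dependency preservation: A, D → B; F → A, E are not contained in any single fragment, but the restricted closure of each left-hand side across the fragments still reaches the right-hand side; the remaining FDs each lie inside some fragment. All dependencies are preserved.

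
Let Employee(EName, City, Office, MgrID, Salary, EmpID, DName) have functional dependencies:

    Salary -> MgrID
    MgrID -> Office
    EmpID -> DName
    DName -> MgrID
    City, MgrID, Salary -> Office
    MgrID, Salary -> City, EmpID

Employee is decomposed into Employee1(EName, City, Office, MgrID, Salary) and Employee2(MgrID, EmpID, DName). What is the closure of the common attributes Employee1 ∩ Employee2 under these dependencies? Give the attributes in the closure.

Employee1 ∩ Employee2 = {MgrID}.
MgrID → Office applies, adding Office
Closure: {Office, MgrID}.

Office, MgrID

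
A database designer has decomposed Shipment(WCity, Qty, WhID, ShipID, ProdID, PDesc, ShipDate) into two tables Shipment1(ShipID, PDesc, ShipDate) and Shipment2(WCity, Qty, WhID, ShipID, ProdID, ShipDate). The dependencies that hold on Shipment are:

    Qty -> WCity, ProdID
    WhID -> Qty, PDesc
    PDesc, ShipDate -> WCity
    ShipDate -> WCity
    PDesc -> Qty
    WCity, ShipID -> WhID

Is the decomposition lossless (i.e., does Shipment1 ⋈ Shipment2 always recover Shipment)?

Yes

Common attributes: Shipment1 ∩ Shipment2 = {ShipID, ShipDate}.
Closure of {ShipID, ShipDate}: ShipDate → WCity applies, adding WCity; WCity, ShipID → WhID applies, adding WhID; WhID → Qty, PDesc applies, adding Qty, PDesc; Qty → WCity, ProdID applies, adding ProdID. So (ShipID, ShipDate)⁺ = {WCity, Qty, WhID, ShipID, ProdID, PDesc, ShipDate}.
This closure contains every attribute of Shipment1, so Shipment1 ∩ Shipment2 → Shipment1. The join is lossless.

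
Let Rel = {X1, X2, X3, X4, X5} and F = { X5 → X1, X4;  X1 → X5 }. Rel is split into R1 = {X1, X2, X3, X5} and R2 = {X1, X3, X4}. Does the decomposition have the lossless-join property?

Yes

Common attributes: R1 ∩ R2 = {X1, X3}.
Closure of {X1, X3}: X1 → X5 applies, adding X5; X5 → X1, X4 applies, adding X4. So (X1, X3)⁺ = {X1, X3, X4, X5}.
This closure contains every attribute of R2, so R1 ∩ R2 → R2. The join is lossless.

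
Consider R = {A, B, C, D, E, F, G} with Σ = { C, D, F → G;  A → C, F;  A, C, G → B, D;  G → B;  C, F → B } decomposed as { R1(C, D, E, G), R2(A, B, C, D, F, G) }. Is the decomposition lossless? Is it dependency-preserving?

lossy but dependency-preserving

Lossless test: (C, D, G)⁺ = {B, C, D, G}, which is a superkey of neither fragment — lossy.
Dependency preservation: every FD's attributes lie within a single fragment, so each can be enforced locally — preserved.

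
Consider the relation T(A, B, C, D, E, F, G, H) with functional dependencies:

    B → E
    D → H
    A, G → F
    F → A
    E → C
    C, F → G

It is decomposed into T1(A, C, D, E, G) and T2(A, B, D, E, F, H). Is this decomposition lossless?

Common attributes: T1 ∩ T2 = {A, D, E}.
Closure of {A, D, E}: D → H applies, adding H; E → C applies, adding C. So (A, D, E)⁺ = {A, C, D, E, H}.
The closure contains neither all of T1 = {A, C, D, E, G} nor all of T2 = {A, B, D, E, F, H}, so the common attributes are not a superkey of either fragment. The join is lossy.

No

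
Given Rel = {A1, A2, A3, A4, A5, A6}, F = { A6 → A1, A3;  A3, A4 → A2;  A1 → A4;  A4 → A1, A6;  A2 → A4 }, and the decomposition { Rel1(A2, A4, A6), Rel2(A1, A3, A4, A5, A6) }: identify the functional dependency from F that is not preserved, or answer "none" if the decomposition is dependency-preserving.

none

A6 → A1, A3 lies within Rel2.
A3, A4 → A2: restricted closure across fragments reaches A2.
A1 → A4 lies within Rel2.
A4 → A1, A6 lies within Rel2.
A2 → A4 lies within Rel1.
Every dependency is enforceable on the fragments, so the decomposition is dependency-preserving.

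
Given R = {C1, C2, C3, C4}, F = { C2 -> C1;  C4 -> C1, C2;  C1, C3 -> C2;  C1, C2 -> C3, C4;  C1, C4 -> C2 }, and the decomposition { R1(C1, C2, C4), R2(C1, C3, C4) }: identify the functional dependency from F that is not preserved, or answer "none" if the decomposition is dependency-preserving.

C2 → C1 lies within R1.
C4 → C1, C2 lies within R1.
C1, C3 → C2: restricted closure across fragments reaches C2.
C1, C2 → C3, C4: restricted closure across fragments reaches C3, C4.
C1, C4 → C2 lies within R1.
Every dependency is enforceable on the fragments, so the decomposition is dependency-preserving.

none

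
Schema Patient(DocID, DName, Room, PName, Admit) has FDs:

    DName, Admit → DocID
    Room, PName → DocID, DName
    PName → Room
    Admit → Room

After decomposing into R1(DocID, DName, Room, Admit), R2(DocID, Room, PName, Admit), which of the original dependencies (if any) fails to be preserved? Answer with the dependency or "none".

Room, PName → DocID, DName

Check Room, PName → DocID, DName: no single fragment contains all of {DocID, DName, Room, PName}, and the restricted closure of {Room, PName} across the fragments never reaches {DocID, DName}.
DName, Admit → DocID is preserved.
PName → Room is preserved.
Admit → Room is preserved.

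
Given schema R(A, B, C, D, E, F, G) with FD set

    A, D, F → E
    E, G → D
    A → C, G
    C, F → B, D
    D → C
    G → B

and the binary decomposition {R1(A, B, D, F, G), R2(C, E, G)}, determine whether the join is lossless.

No

Common attributes: R1 ∩ R2 = {G}.
Closure of {G}: G → B applies, adding B. So (G)⁺ = {B, G}.
The closure contains neither all of R1 = {A, B, D, F, G} nor all of R2 = {C, E, G}, so the common attributes are not a superkey of either fragment. The join is lossy.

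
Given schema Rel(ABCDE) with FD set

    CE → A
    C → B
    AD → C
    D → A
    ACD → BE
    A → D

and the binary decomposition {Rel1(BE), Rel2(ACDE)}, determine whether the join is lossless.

No

Common attributes: Rel1 ∩ Rel2 = {E}.
No dependency enlarges {E}, so (E)⁺ = {E}.
The closure contains neither all of Rel1 = {BE} nor all of Rel2 = {ACDE}, so the common attributes are not a superkey of either fragment. The join is lossy.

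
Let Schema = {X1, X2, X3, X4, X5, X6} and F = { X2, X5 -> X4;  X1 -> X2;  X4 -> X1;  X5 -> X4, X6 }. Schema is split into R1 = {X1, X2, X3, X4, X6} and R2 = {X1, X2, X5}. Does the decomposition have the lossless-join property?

No

Common attributes: R1 ∩ R2 = {X1, X2}.
No dependency enlarges {X1, X2}, so (X1, X2)⁺ = {X1, X2}.
The closure contains neither all of R1 = {X1, X2, X3, X4, X6} nor all of R2 = {X1, X2, X5}, so the common attributes are not a superkey of either fragment. The join is lossy.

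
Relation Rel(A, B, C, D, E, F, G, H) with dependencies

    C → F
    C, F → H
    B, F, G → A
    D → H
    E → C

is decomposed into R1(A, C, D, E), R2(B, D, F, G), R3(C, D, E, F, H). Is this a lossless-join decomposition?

No

Chase test. Columns are A, B, C, D, E, F, G, H; row i has aⱼ where attribute j ∈ Ri, else bᵢⱼ.
Initial tableau (one row per fragment):
  row 1: a1 b12 a3 a4 a5 b16 b17 b18
  row 2: b21 a2 b23 a4 b25 a6 a7 b28
  row 3: b31 b32 a3 a4 a5 a6 b37 a8
Rows 1 and 3 agree on C; apply C→F and equate their F entries.
Rows 1 and 3 agree on C, F; apply C, F→H and equate their H entries.
Rows 1 and 2 agree on D; apply D→H and equate their H entries.
No row becomes fully distinguished — the join is lossy.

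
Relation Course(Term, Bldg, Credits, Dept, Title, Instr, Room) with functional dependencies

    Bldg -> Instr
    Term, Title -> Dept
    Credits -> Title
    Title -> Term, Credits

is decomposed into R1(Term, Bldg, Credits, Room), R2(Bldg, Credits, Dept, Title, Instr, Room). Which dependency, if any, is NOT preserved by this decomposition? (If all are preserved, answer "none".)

none

Bldg → Instr lies within R2.
Term, Title → Dept: restricted closure across fragments reaches Dept.
Credits → Title lies within R2.
Title → Term, Credits: restricted closure across fragments reaches Term, Credits.
Every dependency is enforceable on the fragments, so the decomposition is dependency-preserving.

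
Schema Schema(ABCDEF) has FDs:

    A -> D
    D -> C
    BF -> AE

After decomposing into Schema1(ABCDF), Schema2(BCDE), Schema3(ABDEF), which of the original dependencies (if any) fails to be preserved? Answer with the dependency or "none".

none

A → D lies within Schema1.
D → C lies within Schema1.
BF → AE lies within Schema3.
Every dependency is enforceable on the fragments, so the decomposition is dependency-preserving.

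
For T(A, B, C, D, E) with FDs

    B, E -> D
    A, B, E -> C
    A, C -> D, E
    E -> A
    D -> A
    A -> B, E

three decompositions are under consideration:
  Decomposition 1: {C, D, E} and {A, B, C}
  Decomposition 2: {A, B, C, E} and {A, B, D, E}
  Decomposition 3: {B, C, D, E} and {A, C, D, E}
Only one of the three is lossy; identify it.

Decomposition 1

Decomposition 1: common = {C}, closure = {C} → lossy.
Decomposition 2: common = {A, B, E}, closure = {A, B, C, D, E} → lossless.
Decomposition 3: common = {C, D, E}, closure = {A, B, C, D, E} → lossless.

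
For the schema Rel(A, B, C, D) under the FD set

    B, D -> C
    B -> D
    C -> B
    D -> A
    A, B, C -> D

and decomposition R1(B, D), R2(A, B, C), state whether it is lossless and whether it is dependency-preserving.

Lossless test: (B)⁺ = {A, B, C, D}, which contains all of one fragment — lossless.
Dependency preservation: the restricted closure of {D} across the fragments never reaches {A}, so D → A cannot be enforced without a join — not preserved.

lossless but not dependency-preserving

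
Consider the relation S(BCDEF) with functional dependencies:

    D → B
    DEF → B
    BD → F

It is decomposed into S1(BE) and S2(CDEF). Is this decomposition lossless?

Common attributes: S1 ∩ S2 = {E}.
No dependency enlarges {E}, so (E)⁺ = {E}.
The closure contains neither all of S1 = {BE} nor all of S2 = {CDEF}, so the common attributes are not a superkey of either fragment. The join is lossy.

No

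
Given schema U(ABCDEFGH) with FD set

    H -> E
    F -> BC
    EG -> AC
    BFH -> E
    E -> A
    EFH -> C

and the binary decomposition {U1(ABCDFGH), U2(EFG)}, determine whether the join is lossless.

Common attributes: U1 ∩ U2 = {FG}.
Closure of {FG}: F → BC applies, adding BC. So (FG)⁺ = {BCFG}.
The closure contains neither all of U1 = {ABCDFGH} nor all of U2 = {EFG}, so the common attributes are not a superkey of either fragment. The join is lossy.

No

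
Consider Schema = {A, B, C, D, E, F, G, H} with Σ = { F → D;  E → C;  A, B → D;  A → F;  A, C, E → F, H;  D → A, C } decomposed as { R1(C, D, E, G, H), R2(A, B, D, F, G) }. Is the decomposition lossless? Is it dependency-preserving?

Lossless test: (D, G)⁺ = {A, C, D, F, G}, which is a superkey of neither fragment — lossy.
Dependency preservation: A, C, E → F, H; D → A, C are not contained in any single fragment, but the restricted closure of each left-hand side across the fragments still reaches the right-hand side; the remaining FDs each lie inside some fragment. All dependencies are preserved.

lossy but dependency-preserving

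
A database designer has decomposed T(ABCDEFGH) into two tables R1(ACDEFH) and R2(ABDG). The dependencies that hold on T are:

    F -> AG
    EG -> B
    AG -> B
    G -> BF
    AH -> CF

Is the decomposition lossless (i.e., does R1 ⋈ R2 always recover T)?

No

Common attributes: R1 ∩ R2 = {AD}.
No dependency enlarges {AD}, so (AD)⁺ = {AD}.
The closure contains neither all of R1 = {ACDEFH} nor all of R2 = {ABDG}, so the common attributes are not a superkey of either fragment. The join is lossy.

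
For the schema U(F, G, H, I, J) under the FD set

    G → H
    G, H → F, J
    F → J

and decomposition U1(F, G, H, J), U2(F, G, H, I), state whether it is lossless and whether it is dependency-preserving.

Lossless test: (F, G, H)⁺ = {F, G, H, J}, which contains all of one fragment — lossless.
Dependency preservation: every FD's attributes lie within a single fragment, so each can be enforced locally — preserved.

lossless and dependency-preserving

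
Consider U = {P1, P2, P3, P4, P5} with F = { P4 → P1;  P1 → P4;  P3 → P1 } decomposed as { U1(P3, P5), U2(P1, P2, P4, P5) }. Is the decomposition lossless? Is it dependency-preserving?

lossy and not dependency-preserving

Lossless test: (P5)⁺ = {P5}, which is a superkey of neither fragment — lossy.
Dependency preservation: the restricted closure of {P3} across the fragments never reaches {P1}, so P3 → P1 cannot be enforced without a join — not preserved.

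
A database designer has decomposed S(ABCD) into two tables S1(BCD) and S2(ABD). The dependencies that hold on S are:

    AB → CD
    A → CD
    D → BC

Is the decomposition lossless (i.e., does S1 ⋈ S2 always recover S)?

Common attributes: S1 ∩ S2 = {BD}.
Closure of {BD}: D → BC applies, adding C. So (BD)⁺ = {BCD}.
This closure contains every attribute of S1, so S1 ∩ S2 → S1. The join is lossless.

Yes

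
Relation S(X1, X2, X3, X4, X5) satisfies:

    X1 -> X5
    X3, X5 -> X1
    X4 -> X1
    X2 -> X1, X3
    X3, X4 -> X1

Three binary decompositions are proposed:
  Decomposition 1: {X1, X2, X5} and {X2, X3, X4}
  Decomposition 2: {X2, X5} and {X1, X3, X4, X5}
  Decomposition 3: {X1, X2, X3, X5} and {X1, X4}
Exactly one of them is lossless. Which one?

Decomposition 1: common = {X2}, closure = {X1, X2, X3, X5} → lossless.
Decomposition 2: common = {X5}, closure = {X5} → lossy.
Decomposition 3: common = {X1}, closure = {X1, X5} → lossy.

Decomposition 1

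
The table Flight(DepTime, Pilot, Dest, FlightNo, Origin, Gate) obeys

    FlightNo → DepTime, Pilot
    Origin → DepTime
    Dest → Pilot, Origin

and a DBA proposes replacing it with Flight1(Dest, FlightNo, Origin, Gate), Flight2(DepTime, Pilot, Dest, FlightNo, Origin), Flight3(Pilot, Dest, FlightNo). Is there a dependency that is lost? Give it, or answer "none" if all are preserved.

none

FlightNo → DepTime, Pilot lies within Flight2.
Origin → DepTime lies within Flight2.
Dest → Pilot, Origin lies within Flight2.
Every dependency is enforceable on the fragments, so the decomposition is dependency-preserving.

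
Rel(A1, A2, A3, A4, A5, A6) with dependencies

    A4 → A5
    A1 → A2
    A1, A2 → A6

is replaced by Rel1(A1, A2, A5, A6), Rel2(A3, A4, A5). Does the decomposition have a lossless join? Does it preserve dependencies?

Lossless test: (A5)⁺ = {A5}, which is a superkey of neither fragment — lossy.
Dependency preservation: every FD's attributes lie within a single fragment, so each can be enforced locally — preserved.

lossy but dependency-preserving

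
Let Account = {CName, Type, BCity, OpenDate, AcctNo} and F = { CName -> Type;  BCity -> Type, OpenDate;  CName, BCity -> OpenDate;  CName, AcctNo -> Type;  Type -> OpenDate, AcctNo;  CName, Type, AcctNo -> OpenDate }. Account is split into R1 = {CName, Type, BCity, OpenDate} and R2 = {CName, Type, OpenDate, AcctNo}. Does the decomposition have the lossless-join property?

Common attributes: R1 ∩ R2 = {CName, Type, OpenDate}.
Closure of {CName, Type, OpenDate}: Type → OpenDate, AcctNo applies, adding AcctNo. So (CName, Type, OpenDate)⁺ = {CName, Type, OpenDate, AcctNo}.
This closure contains every attribute of R2, so R1 ∩ R2 → R2. The join is lossless.

Yes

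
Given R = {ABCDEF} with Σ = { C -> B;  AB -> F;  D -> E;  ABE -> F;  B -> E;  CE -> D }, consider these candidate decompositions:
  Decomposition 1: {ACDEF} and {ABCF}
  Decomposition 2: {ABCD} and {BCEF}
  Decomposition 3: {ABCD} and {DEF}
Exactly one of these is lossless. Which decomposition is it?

Decomposition 1

Decomposition 1: common = {ACF}, closure = {ABCDEF} → lossless.
Decomposition 2: common = {BC}, closure = {BCDE} → lossy.
Decomposition 3: common = {D}, closure = {DE} → lossy.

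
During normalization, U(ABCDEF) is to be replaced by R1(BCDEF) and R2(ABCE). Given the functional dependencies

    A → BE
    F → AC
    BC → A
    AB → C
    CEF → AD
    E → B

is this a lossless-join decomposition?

Yes

Common attributes: R1 ∩ R2 = {BCE}.
Closure of {BCE}: BC → A applies, adding A. So (BCE)⁺ = {ABCE}.
This closure contains every attribute of R2, so R1 ∩ R2 → R2. The join is lossless.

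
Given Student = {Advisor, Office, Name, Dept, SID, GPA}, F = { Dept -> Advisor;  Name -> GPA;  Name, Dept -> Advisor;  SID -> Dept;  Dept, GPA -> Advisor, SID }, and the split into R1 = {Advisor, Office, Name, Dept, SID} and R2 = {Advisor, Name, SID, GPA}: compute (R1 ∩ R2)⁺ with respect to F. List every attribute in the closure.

R1 ∩ R2 = {Advisor, Name, SID}.
Name → GPA applies, adding GPA
SID → Dept applies, adding Dept
Closure: {Advisor, Name, Dept, SID, GPA}.

Advisor, Name, Dept, SID, GPA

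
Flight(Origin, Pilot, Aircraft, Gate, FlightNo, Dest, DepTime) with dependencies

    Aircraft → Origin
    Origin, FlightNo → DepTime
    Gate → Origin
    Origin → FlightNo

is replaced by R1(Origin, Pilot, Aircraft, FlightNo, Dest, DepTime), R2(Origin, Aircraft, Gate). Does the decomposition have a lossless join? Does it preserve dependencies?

lossy but dependency-preserving

Lossless test: (Origin, Aircraft)⁺ = {Origin, Aircraft, FlightNo, DepTime}, which is a superkey of neither fragment — lossy.
Dependency preservation: every FD's attributes lie within a single fragment, so each can be enforced locally — preserved.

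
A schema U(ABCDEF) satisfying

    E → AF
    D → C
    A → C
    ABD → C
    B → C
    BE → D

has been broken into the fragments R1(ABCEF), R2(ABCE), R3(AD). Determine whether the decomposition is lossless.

Chase test. Columns are ABCDEF; row i has aⱼ where attribute j ∈ Ri, else bᵢⱼ.
Initial tableau (one row per fragment):
  row 1: a1 a2 a3 b14 a5 a6
  row 2: a1 a2 a3 b24 a5 b26
  row 3: a1 b32 b33 a4 b35 b36
Rows 1 and 2 agree on E; apply E→AF and equate their AF entries.
Rows 1 and 3 agree on A; apply A→C and equate their C entries.
Rows 1 and 2 agree on BE; apply BE→D and equate their D entries.
No row becomes fully distinguished — the join is lossy.

No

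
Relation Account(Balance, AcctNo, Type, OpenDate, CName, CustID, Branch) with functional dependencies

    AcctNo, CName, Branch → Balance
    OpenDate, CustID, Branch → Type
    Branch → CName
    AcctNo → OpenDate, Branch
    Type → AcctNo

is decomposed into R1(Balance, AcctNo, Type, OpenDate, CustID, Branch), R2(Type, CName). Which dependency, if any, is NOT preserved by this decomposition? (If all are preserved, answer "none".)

Branch → CName

Check Branch → CName: no single fragment contains all of {CName, Branch}, and the restricted closure of {Branch} across the fragments never reaches {CName}.
AcctNo, CName, Branch → Balance is preserved.
OpenDate, CustID, Branch → Type is preserved.
AcctNo → OpenDate, Branch is preserved.
Type → AcctNo is preserved.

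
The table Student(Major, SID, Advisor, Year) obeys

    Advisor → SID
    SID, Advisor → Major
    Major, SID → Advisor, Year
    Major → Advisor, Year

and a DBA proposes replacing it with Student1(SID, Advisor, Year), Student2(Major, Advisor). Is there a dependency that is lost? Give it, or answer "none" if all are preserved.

none

Advisor → SID lies within Student1.
SID, Advisor → Major: restricted closure across fragments reaches Major.
Major, SID → Advisor, Year: restricted closure across fragments reaches Advisor, Year.
Major → Advisor, Year: restricted closure across fragments reaches Advisor, Year.
Every dependency is enforceable on the fragments, so the decomposition is dependency-preserving.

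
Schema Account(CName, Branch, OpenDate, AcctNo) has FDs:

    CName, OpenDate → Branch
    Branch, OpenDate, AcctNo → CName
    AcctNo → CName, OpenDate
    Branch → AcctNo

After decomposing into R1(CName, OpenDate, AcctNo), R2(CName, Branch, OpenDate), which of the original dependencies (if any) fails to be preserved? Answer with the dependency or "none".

none

CName, OpenDate → Branch lies within R2.
Branch, OpenDate, AcctNo → CName: restricted closure across fragments reaches CName.
AcctNo → CName, OpenDate lies within R1.
Branch → AcctNo: restricted closure across fragments reaches AcctNo.
Every dependency is enforceable on the fragments, so the decomposition is dependency-preserving.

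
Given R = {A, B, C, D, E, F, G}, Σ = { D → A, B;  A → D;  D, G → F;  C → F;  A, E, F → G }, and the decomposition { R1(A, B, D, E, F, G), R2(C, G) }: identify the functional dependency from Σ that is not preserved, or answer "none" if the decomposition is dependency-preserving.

C → F

Check C → F: no single fragment contains all of {C, F}, and the restricted closure of {C} across the fragments never reaches {F}.
D → A, B is preserved.
A → D is preserved.
D, G → F is preserved.
A, E, F → G is preserved.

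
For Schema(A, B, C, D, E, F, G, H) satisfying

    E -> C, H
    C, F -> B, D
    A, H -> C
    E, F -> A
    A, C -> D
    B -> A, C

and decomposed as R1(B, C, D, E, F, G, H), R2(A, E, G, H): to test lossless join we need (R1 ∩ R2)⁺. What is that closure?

C, E, G, H

R1 ∩ R2 = {E, G, H}.
E → C, H applies, adding C
Closure: {C, E, G, H}.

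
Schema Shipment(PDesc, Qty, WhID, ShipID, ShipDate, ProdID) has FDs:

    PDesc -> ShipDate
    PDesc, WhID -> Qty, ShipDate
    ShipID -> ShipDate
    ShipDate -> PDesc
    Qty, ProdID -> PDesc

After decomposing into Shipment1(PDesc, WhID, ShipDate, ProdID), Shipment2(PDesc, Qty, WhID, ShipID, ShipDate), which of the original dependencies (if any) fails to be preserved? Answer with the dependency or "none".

Qty, ProdID -> PDesc

Check Qty, ProdID → PDesc: no single fragment contains all of {PDesc, Qty, ProdID}, and the restricted closure of {Qty, ProdID} across the fragments never reaches {PDesc}.
PDesc → ShipDate is preserved.
PDesc, WhID → Qty, ShipDate is preserved.
ShipID → ShipDate is preserved.
ShipDate → PDesc is preserved.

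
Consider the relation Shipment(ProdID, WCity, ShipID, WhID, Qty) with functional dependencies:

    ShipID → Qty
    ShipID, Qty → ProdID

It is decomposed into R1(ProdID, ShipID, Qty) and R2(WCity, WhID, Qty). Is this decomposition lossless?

No

Common attributes: R1 ∩ R2 = {Qty}.
No dependency enlarges {Qty}, so (Qty)⁺ = {Qty}.
The closure contains neither all of R1 = {ProdID, ShipID, Qty} nor all of R2 = {WCity, WhID, Qty}, so the common attributes are not a superkey of either fragment. The join is lossy.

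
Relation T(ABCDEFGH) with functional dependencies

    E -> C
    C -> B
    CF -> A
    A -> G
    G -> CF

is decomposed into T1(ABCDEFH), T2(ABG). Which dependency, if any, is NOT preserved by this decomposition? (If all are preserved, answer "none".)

none

E → C lies within T1.
C → B lies within T1.
CF → A lies within T1.
A → G lies within T2.
G → CF: restricted closure across fragments reaches CF.
Every dependency is enforceable on the fragments, so the decomposition is dependency-preserving.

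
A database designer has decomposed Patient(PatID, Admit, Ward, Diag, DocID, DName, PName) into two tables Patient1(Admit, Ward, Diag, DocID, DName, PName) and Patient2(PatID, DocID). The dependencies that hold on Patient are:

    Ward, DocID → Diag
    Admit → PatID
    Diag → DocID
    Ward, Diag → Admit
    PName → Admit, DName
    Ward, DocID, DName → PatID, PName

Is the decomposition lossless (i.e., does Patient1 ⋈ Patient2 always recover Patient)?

Common attributes: Patient1 ∩ Patient2 = {DocID}.
No dependency enlarges {DocID}, so (DocID)⁺ = {DocID}.
The closure contains neither all of Patient1 = {Admit, Ward, Diag, DocID, DName, PName} nor all of Patient2 = {PatID, DocID}, so the common attributes are not a superkey of either fragment. The join is lossy.

No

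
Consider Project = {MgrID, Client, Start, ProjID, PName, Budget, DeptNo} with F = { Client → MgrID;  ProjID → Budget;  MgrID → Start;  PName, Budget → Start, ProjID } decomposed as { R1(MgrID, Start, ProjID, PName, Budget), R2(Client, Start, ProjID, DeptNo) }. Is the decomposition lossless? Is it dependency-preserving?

lossy and not dependency-preserving

Lossless test: (Start, ProjID)⁺ = {Start, ProjID, Budget}, which is a superkey of neither fragment — lossy.
Dependency preservation: the restricted closure of {Client} across the fragments never reaches {MgrID}, so Client → MgrID cannot be enforced without a join — not preserved.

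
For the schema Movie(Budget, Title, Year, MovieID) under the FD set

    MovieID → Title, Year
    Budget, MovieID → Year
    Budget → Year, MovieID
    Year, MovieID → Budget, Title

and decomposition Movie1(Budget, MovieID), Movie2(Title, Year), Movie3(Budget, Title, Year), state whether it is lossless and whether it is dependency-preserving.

lossless and dependency-preserving

Lossless test (chase): Rows 1 and 3 agree on Budget; apply Budget→Year, MovieID and equate their Year, MovieID entries. Rows 1 and 3 agree on Year, MovieID; apply Year, MovieID→Budget, Title and equate their Budget, Title entries. Row 1 is now all distinguished symbols — the join is lossless.
Dependency preservation: MovieID → Title, Year; Budget, MovieID → Year; Budget → Year, MovieID; Year, MovieID → Budget, Title are not contained in any single fragment, but the restricted closure of each left-hand side across the fragments still reaches the right-hand side; the remaining FDs each lie inside some fragment. All dependencies are preserved.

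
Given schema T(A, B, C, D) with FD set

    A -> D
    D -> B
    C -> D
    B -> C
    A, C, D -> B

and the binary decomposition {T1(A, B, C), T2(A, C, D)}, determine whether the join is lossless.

Common attributes: T1 ∩ T2 = {A, C}.
Closure of {A, C}: A → D applies, adding D; D → B applies, adding B. So (A, C)⁺ = {A, B, C, D}.
This closure contains every attribute of T1, so T1 ∩ T2 → T1. The join is lossless.

Yes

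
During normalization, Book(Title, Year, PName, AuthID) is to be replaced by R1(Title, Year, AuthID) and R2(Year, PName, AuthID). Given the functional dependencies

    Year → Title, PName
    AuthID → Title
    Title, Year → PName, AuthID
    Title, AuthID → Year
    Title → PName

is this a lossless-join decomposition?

Yes

Common attributes: R1 ∩ R2 = {Year, AuthID}.
Closure of {Year, AuthID}: Year → Title, PName applies, adding Title, PName. So (Year, AuthID)⁺ = {Title, Year, PName, AuthID}.
This closure contains every attribute of R1, so R1 ∩ R2 → R1. The join is lossless.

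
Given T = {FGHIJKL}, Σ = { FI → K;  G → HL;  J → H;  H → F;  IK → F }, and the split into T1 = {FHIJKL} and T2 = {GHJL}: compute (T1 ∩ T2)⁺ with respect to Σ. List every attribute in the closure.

T1 ∩ T2 = {HJL}.
H → F applies, adding F
Closure: {FHJL}.

FHJL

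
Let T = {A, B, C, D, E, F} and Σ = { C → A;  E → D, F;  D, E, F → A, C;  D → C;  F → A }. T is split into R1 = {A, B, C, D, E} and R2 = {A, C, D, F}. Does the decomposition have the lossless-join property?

Common attributes: R1 ∩ R2 = {A, C, D}.
No dependency enlarges {A, C, D}, so (A, C, D)⁺ = {A, C, D}.
The closure contains neither all of R1 = {A, B, C, D, E} nor all of R2 = {A, C, D, F}, so the common attributes are not a superkey of either fragment. The join is lossy.

No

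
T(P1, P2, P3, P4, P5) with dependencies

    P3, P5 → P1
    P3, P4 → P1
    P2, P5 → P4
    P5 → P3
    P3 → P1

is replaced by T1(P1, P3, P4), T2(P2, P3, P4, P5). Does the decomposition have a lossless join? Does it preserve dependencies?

Lossless test: (P3, P4)⁺ = {P1, P3, P4}, which contains all of one fragment — lossless.
Dependency preservation: P3, P5 → P1 is not contained in any single fragment, but the restricted closure of its left-hand side across the fragments still reaches the right-hand side; the remaining FDs each lie inside some fragment. All dependencies are preserved.

lossless and dependency-preserving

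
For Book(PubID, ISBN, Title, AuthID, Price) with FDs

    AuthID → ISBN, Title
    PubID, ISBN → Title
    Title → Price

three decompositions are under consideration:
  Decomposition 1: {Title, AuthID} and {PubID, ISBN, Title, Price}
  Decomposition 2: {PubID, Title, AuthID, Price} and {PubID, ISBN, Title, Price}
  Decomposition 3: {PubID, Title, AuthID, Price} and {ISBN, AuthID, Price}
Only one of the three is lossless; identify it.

Decomposition 1: common = {Title}, closure = {Title, Price} → lossy.
Decomposition 2: common = {PubID, Title, Price}, closure = {PubID, Title, Price} → lossy.
Decomposition 3: common = {AuthID, Price}, closure = {ISBN, Title, AuthID, Price} → lossless.

Decomposition 3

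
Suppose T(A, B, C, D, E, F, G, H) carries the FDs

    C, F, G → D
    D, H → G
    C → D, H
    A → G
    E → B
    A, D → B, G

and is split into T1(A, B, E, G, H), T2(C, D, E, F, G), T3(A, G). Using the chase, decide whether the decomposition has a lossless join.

Chase test. Columns are A, B, C, D, E, F, G, H; row i has aⱼ where attribute j ∈ Ti, else bᵢⱼ.
Initial tableau (one row per fragment):
  row 1: a1 a2 b13 b14 a5 b16 a7 a8
  row 2: b21 b22 a3 a4 a5 a6 a7 b28
  row 3: a1 b32 b33 b34 b35 b36 a7 b38
Rows 1 and 2 agree on E; apply E→B and equate their B entries.
No row becomes fully distinguished — the join is lossy.

No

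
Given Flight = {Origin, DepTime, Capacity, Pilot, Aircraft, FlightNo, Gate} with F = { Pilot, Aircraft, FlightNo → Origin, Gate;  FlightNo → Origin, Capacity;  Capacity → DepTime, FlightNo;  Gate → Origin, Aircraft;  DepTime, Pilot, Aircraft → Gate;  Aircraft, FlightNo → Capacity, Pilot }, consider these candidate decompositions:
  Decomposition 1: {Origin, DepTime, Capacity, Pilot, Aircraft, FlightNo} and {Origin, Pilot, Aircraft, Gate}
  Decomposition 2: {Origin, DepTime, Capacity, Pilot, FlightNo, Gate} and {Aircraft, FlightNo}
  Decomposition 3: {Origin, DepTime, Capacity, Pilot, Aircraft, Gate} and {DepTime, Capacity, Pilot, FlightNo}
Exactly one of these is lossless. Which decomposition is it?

Decomposition 3

Decomposition 1: common = {Origin, Pilot, Aircraft}, closure = {Origin, Pilot, Aircraft} → lossy.
Decomposition 2: common = {FlightNo}, closure = {Origin, DepTime, Capacity, FlightNo} → lossy.
Decomposition 3: common = {DepTime, Capacity, Pilot}, closure = {Origin, DepTime, Capacity, Pilot, FlightNo} → lossless.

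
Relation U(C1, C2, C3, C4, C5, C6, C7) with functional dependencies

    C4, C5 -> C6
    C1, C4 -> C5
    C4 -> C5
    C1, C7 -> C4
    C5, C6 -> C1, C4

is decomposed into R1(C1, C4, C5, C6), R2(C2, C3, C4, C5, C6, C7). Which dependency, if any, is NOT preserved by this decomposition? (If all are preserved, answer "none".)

C1, C7 -> C4

Check C1, C7 → C4: no single fragment contains all of {C1, C4, C7}, and the restricted closure of {C1, C7} across the fragments never reaches {C4}.
C4, C5 → C6 is preserved.
C1, C4 → C5 is preserved.
C4 → C5 is preserved.
C5, C6 → C1, C4 is preserved.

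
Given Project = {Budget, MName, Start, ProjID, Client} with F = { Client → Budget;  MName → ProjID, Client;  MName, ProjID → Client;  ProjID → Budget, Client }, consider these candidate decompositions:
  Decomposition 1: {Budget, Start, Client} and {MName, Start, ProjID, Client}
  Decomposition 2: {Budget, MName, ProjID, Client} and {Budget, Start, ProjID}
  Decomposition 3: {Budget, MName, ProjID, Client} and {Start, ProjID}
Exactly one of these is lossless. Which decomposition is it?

Decomposition 1

Decomposition 1: common = {Start, Client}, closure = {Budget, Start, Client} → lossless.
Decomposition 2: common = {Budget, ProjID}, closure = {Budget, ProjID, Client} → lossy.
Decomposition 3: common = {ProjID}, closure = {Budget, ProjID, Client} → lossy.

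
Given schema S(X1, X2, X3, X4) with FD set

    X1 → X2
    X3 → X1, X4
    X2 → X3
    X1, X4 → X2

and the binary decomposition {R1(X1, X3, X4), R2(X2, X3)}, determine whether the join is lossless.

Common attributes: R1 ∩ R2 = {X3}.
Closure of {X3}: X3 → X1, X4 applies, adding X1, X4; X1, X4 → X2 applies, adding X2. So (X3)⁺ = {X1, X2, X3, X4}.
This closure contains every attribute of R1, so R1 ∩ R2 → R1. The join is lossless.

Yes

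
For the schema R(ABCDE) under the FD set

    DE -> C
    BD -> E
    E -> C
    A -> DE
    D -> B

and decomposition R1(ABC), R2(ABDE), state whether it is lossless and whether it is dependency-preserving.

lossless but not dependency-preserving

Lossless test: (AB)⁺ = {ABCDE}, which contains all of one fragment — lossless.
Dependency preservation: the restricted closure of {DE} across the fragments never reaches {C}, so DE → C cannot be enforced without a join — not preserved.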